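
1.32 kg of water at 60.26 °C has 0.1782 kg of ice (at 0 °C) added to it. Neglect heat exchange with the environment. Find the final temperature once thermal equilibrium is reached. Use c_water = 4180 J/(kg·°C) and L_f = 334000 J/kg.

Energy conservation, ΣQ = 0:
fusion: m_ice L_f = 0.1782×334000 = 59519
  meltwater 0→T: 0.1782×4180×T = 744.88 T
  water cools: 1.32×4180×(T − 60.26) = 5517.6(T − 60.26)
6262.5 T = 332491 − 59519 = 272972
T ≈ 43.59 °C — above 0 °C, consistent with complete melting.

T_f ≈ 43.6 °C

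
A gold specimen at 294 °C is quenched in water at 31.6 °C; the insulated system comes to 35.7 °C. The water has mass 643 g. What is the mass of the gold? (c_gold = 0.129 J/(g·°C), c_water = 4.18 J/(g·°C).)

m ≈ 331 g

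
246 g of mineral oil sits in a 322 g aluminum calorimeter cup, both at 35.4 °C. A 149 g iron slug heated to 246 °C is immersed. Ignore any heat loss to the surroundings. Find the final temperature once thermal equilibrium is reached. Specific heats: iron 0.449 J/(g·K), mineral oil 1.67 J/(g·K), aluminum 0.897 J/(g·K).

Net heat exchanged in the isolated system is zero:
149*0.449*(T − 246) + 246*1.67*(T − 35.4) + 322*0.897*(T − 35.4) = 0
(66.9 + 410.82 + 288.83) T = 66.9*246 + 410.82*35.4 + 288.83*35.4
T = 41225 / 766.55 = 53.8 °C

T_f ≈ 53.8 °C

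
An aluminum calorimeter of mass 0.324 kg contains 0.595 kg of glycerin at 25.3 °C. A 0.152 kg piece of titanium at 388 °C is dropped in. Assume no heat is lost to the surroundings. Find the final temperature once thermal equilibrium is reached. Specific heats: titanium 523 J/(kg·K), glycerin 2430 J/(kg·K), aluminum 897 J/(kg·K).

Let T be the final temperature. ΣQ_i = 0:
0.152*523*(T − 388) + 0.595*2430*(T − 25.3) + 0.324*897*(T − 25.3) = 0
(79.5 + 1445.8 + 290.63) T = 79.5*388 + 1445.8*25.3 + 290.63*25.3
T = 74777 / 1816 = 41.2 °C

T_f ≈ 41.2 °C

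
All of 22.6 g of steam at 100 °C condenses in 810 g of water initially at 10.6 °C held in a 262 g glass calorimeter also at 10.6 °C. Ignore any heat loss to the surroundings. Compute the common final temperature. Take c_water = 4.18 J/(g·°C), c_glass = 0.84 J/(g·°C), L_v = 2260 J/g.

T_f ≈ 26.7 °C

Energy balance with sensible and latent terms:
condense steam: −22.6×2260 = −51076; condensate cools 100→T: 22.6×4.18×(T − 100) = 94.47(T − 100); water warms: 810×4.18×(T − 10.6) = 3385.8(T − 10.6); glass cup: 262×0.84×(T − 10.6) = 220.08(T − 10.6)
3700.3 T = 51076 + 9446.8 + 38222 = 98745
T ≈ 26.69 °C (< 100 °C, so full condensation is consistent).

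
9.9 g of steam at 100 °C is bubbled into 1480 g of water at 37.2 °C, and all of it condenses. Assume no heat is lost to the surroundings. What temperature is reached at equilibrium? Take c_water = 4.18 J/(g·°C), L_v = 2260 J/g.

Sum of m c ΔT and latent-heat terms is zero:
steam→water at 100 °C releases m L_v = 9.9×2260 = 22374
  condensate cools 100→T: 9.9×4.18×(T − 100) = 41.38(T − 100)
  original water: 6186.4(T − 37.2)
6227.8 T = 22374 + 4138.2 + 230134 = 256646
T ≈ 41.21 °C (< 100 °C, so full condensation is consistent).

T_f ≈ 41.2 °C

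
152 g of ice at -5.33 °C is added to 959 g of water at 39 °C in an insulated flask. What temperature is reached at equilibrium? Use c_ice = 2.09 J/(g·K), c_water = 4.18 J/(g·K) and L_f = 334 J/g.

T_f ≈ 22.4 °C

Taking heat into each body as positive, Σ m c ΔT = 0:
ice -5.33→0 °C: 152×2.09×5.33 = 1693.2; fusion: m_ice L_f = 152×334 = 50768; warm the meltwater: 635.36 T; water: 4008.6(T − 39)
4644 T = 156336 − 52461 = 103875
T ≈ 22.37 °C — above 0 °C, consistent with complete melting.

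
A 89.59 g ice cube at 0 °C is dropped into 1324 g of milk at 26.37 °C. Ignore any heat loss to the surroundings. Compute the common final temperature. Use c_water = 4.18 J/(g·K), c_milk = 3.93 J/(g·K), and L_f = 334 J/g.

T_f ≈ 19.2 °C

Taking heat into each body as positive, Σ m c ΔT = 0:
latent heat to melt: 89.59×334 = 29923; warm the meltwater: 374.49 T; milk cools: 1324×3.93×(T − 26.37) = 5203.3(T − 26.37)
5577.8 T = 137212 − 29923 = 107288
T ≈ 19.23 °C. Since T > 0 °C, the all-ice-melts assumption holds.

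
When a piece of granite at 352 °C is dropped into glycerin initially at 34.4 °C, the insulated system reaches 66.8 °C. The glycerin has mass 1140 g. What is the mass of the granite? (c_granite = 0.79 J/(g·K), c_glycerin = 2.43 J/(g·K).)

m ≈ 398 g

|Q_granite| = |Q_glycerin|:
m·0.79·(352 − 66.8) = 1140·2.43·(66.8 − 34.4)
225.31 m = 89754  ⇒  m ≈ 398.4 g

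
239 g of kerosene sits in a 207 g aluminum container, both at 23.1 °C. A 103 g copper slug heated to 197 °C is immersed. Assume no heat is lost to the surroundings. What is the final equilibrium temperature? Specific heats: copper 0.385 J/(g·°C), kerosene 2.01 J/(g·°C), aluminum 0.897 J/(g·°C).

Setting the total heat transfer to zero:
103×0.385×(T − 197) + 239×2.01×(T − 23.1) + 207×0.897×(T − 23.1) = 0
705.72 T = 23198
T = 23198/705.72 ≈ 32.87 °C

T_f ≈ 32.9 °C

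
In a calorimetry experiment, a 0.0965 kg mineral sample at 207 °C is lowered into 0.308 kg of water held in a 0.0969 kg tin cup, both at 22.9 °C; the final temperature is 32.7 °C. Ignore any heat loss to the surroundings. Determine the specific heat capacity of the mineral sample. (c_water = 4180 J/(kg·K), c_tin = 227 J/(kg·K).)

Energy conservation, ΣQ = 0:
0.0965·c·(32.7 − 207) + 0.308·4180·(32.7 − 22.9) + 0.0969·227·(32.7 − 22.9) = 0
-16.82 c = -12832
c = -12832/-16.82 ≈ 762.9 J/(kg·K)

c ≈ 763 J/(kg·K)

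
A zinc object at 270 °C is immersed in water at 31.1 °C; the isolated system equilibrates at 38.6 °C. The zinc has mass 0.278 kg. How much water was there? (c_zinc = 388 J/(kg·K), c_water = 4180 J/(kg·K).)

Taking heat into each body as positive, Σ m c ΔT = 0:
0.278·388·(38.6 − 270) + m·4180·(38.6 − 31.1) = 0
31350 m = 24960
m = 24960/31350 ≈ 0.7962 kg

m ≈ 0.796 kg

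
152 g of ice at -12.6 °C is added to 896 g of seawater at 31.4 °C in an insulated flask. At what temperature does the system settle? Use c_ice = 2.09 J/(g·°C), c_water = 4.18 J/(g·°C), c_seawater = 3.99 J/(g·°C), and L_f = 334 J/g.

Conservation of energy gives ΣQ = 0:
ice -12.6→0 °C: 152×2.09×12.6 = 4002.8; fusion: m_ice L_f = 152×334 = 50768; warm the meltwater: 635.36 T; seawater cools: 896×3.99×(T − 31.4) = 3575(T − 31.4)
4210.4 T = 112256 − 54771 = 57485
T ≈ 13.65 °C — above 0 °C, consistent with complete melting.

T_f ≈ 13.7 °C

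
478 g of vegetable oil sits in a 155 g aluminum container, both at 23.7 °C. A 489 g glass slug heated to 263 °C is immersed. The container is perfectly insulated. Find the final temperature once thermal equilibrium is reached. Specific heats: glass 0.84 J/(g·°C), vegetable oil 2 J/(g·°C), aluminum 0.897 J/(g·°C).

T_f ≈ 89.0 °C

Taking heat into each body as positive, Σ m c ΔT = 0:
489*0.84*(T − 263) + 478*2*(T − 23.7) + 155*0.897*(T − 23.7) = 0
1505.8 T = 133982
T = 133982/1505.8 ≈ 88.98 °C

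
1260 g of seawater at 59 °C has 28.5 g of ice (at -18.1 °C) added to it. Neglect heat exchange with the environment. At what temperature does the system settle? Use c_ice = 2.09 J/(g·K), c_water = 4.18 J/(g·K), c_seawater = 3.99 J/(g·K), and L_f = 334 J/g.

Net heat exchanged in the isolated system is zero:
warm ice to 0 °C: 28.5·2.09·(0 − (-18.1)) = 1078.1; melt ice: 28.5·334 = 9519; meltwater 0→T: 28.5·4.18·T = 119.13 T; seawater: 5027.4(T − 59)
5146.5 T = 296617 − 10597 = 286019
T ≈ 55.58 °C (positive, so assuming full melt was valid).

T_f ≈ 55.6 °C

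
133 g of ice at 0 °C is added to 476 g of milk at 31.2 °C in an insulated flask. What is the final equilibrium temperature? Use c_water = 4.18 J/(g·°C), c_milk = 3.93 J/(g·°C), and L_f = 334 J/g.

T_f ≈ 5.7 °C

Energy balance with sensible and latent terms:
melt ice: 133·334 = 44422
  warm the meltwater: 555.94 T
  milk: 1870.7(T − 31.2)
2426.6 T = 58365 − 44422 = 13943
T ≈ 5.75 °C. Since T > 0 °C, the all-ice-melts assumption holds.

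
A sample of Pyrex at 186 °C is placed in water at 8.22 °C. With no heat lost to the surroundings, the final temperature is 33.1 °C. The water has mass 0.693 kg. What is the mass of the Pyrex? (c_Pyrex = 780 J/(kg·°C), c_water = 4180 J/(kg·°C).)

m ≈ 0.604 kg

|Q_Pyrex| = |Q_water|:
m·780·(186 − 33.1) = 0.693·4180·(33.1 − 8.22)
119262 m = 72071  ⇒  m ≈ 0.6043 kg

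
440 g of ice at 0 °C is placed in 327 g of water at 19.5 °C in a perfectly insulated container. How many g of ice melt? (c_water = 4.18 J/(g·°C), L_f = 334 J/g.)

m_melted ≈ 79.8 g

Heat available from the water dropping to 0 °C: 327×4.18×19.5 = 26654 J.
Fully melting the ice requires m_ice L_f = 440×334 = 146960 J.
That's not enough to melt it all — equilibrium is at 0 °C with ice remaining.
m_melt = 26654 / L_f = 79.8 g.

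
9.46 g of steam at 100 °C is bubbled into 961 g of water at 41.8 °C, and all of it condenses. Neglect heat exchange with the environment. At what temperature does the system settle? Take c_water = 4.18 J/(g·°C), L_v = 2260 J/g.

T_f ≈ 47.6 °C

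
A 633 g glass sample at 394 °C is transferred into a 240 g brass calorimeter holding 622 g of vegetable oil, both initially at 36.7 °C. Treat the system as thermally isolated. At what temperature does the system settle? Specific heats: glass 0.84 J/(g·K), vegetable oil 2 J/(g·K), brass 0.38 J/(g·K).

Heat gained plus heat lost sum to zero:
633·0.84·(T − 394) + 622·2·(T − 36.7) + 240·0.38·(T − 36.7) = 0
531.72(T − 394) + 1244(T − 36.7) + 91.2(T − 36.7) = 0
1866.9 T = 258500
T ≈ 138.46 °C

T_f ≈ 138.5 °C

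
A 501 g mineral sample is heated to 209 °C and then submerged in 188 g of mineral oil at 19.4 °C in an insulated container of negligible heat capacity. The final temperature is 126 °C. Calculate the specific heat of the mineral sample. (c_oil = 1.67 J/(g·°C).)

c ≈ 0.805 J/(g·°C)

m_s c (T_s − T_f) = m_oil c_oil (T_f − T_0):
501·c·(209 − 126) = 188·1.67·(126 − 19.4)
41583 c = 33468  ⇒  c ≈ 0.8049 J/(g·°C)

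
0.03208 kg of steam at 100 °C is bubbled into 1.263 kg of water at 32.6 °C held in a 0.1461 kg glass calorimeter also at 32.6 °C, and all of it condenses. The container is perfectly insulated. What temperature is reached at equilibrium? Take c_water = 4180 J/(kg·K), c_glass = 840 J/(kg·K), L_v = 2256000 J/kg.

T_f ≈ 47.3 °C

Net heat exchanged in the isolated system is zero:
steam→water at 100 °C releases m L_v = 0.03208×2256000 = 72372
  condensate cools 100→T: 0.03208×4180×(T − 100) = 134.09(T − 100)
  water warms: 1.263×4180×(T − 32.6) = 5279.3(T − 32.6)
  glass cup: 0.1461×840×(T − 32.6) = 122.72(T − 32.6)
5536.2 T = 72372 + 13409 + 176107 = 261889
T ≈ 47.31 °C — below 100 °C, confirming all the steam condensed.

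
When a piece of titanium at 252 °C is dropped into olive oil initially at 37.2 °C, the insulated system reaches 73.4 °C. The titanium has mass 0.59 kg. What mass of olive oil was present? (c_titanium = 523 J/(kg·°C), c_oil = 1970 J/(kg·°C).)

m ≈ 0.773 kg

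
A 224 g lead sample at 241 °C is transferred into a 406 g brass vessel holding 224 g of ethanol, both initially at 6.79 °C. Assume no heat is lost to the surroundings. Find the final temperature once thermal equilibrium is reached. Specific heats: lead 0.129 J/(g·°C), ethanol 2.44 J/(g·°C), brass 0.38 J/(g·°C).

T_f ≈ 16.1 °C

T_f is the heat-capacity-weighted average of the initial temperatures:
T_f = (28.9·241 + 546.56·6.79 + 154.28·6.79) / (28.9 + 546.56 + 154.28)
    = 11723 / 729.74 ≈ 16.06 °C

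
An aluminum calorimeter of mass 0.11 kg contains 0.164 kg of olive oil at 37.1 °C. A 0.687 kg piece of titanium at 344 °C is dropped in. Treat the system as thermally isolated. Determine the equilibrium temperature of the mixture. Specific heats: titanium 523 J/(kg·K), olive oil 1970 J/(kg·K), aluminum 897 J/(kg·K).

T_f is the heat-capacity-weighted average of the initial temperatures:
T_f = (359.3*344 + 323.08*37.1 + 98.67*37.1) / (359.3 + 323.08 + 98.67)
    = 139246 / 781.05 ≈ 178.28 °C

T_f ≈ 178.3 °C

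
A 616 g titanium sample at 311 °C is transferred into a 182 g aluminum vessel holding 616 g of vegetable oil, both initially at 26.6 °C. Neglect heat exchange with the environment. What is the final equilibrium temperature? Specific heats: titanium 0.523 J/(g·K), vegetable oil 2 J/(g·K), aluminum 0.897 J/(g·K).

Let T be the final temperature. ΣQ_i = 0:
616×0.523×(T − 311) + 616×2×(T − 26.6) + 182×0.897×(T − 26.6) = 0
322.17(T − 311) + 1232(T − 26.6) + 163.25(T − 26.6) = 0
1717.4 T = 137308
T = 137308/1717.4 ≈ 79.95 °C

T_f ≈ 80.0 °C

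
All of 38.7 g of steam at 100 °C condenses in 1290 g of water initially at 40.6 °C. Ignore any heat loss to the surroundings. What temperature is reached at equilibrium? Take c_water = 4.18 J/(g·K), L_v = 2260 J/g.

T_f ≈ 58.1 °C

Energy balance with sensible and latent terms:
steam→water at 100 °C releases m L_v = 38.7·2260 = 87462
  condensate cools 100→T: 38.7·4.18·(T − 100) = 161.77(T − 100)
  water warms: 1290·4.18·(T − 40.6) = 5392.2(T − 40.6)
5554 T = 87462 + 16177 + 218923 = 322562
T ≈ 58.08 °C (< 100 °C, so full condensation is consistent).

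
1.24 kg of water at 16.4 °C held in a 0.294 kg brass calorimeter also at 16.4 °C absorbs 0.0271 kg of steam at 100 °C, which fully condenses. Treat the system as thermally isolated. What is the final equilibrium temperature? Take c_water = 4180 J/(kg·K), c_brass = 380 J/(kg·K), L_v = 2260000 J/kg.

T_f ≈ 29.5 °C

Energy balance with sensible and latent terms:
steam→water at 100 °C releases m L_v = 0.0271×2260000 = 61246; condensed water 100 °C→T: 113.28(T − 100); original water: 5183.2(T − 16.4); brass cup: 0.294×380×(T − 16.4) = 111.72(T − 16.4)
5408.2 T = 61246 + 11328 + 86837 = 159410
T ≈ 29.48 °C — below 100 °C, confirming all the steam condensed.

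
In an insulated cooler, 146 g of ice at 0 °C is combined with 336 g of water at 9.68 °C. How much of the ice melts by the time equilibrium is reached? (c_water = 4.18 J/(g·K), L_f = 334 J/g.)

m_melted ≈ 40.7 g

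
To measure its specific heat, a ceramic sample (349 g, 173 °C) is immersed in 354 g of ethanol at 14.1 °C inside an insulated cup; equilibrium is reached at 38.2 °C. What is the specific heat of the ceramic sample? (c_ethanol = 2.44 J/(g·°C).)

c ≈ 0.442 J/(g·°C)

m_s c (T_s − T_f) = m_ethanol c_ethanol (T_f − T_0):
349·c·(173 − 38.2) = 354·2.44·(38.2 − 14.1)
47045 c = 20817  ⇒  c ≈ 0.4425 J/(g·°C)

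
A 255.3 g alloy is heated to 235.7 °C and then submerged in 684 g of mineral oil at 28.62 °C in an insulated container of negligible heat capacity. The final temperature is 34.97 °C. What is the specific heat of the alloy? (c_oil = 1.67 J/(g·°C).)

Energy conservation, ΣQ = 0:
255.3×c×(34.97 − 235.7) + 684×1.67×(34.97 − 28.62) = 0
-51246 c = -7253.5
c = -7253.5/-51246 ≈ 0.1415 J/(g·°C)

c ≈ 0.142 J/(g·°C)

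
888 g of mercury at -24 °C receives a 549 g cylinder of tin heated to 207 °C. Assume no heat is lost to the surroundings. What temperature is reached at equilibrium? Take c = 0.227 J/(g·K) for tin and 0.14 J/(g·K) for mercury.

T_f ≈ 91.6 °C

Setting the total heat transfer to zero:
549·0.227·(T − 207) + 888·0.14·(T − (-24)) = 0
124.62(T − 207) + 124.32(T − (-24)) = 0
(124.62 + 124.32) T = 124.62·207 + 124.32·(-24)
T = 22813/248.94 ≈ 91.64 °C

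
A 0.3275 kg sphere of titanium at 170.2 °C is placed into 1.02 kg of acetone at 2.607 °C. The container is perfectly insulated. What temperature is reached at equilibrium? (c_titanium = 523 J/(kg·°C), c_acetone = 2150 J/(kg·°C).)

T_f ≈ 14.7 °C

Net heat exchanged in the isolated system is zero:
0.3275*523*(T − 170.2) + 1.02*2150*(T − 2.607) = 0
2364.3 T = 34869
T = 34869/2364.3 ≈ 14.75 °C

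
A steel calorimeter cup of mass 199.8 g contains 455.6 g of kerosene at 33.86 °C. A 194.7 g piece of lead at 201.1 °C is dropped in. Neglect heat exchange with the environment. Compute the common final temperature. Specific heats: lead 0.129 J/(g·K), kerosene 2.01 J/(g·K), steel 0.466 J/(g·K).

T_f ≈ 37.9 °C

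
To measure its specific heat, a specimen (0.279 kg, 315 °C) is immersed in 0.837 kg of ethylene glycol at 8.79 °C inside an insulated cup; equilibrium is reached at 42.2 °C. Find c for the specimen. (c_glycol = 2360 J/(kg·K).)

c ≈ 867 J/(kg·K)

Heat lost by the specimen = heat gained by the glycol:
0.279·c·(315 − 42.2) = 0.837·2360·(42.2 − 8.79)
76.11 c = 65995  ⇒  c ≈ 867.1 J/(kg·K)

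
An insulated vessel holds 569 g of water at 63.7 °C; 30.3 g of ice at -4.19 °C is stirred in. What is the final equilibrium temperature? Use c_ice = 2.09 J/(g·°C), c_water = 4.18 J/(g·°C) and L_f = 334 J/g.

T_f ≈ 56.3 °C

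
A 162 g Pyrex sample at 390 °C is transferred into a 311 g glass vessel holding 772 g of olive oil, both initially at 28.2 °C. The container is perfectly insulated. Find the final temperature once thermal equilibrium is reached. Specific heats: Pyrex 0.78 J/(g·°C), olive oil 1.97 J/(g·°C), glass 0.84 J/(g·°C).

T_f ≈ 52.2 °C

T_f is the heat-capacity-weighted average of the initial temperatures:
T_f = (126.36×390 + 1520.8×28.2 + 261.24×28.2) / (126.36 + 1520.8 + 261.24)
    = 99535 / 1908.4 ≈ 52.16 °C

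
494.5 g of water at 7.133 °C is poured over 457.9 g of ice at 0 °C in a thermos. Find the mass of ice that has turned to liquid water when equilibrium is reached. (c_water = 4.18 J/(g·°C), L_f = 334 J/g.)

Heat available from the water dropping to 0 °C: 494.5·4.18·7.133 = 14744 J.
To melt every bit of ice: 457.9·334 = 152939 J.
Since 14744 < 152939 J, not all the ice melts; equilibrium is at 0 °C.
m_melted·334 = 14744  ⇒  m_melted ≈ 44.14 g.

m_melted ≈ 44.1 g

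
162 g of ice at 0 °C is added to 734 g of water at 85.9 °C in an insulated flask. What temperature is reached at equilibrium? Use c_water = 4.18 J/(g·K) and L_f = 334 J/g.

T_f ≈ 55.9 °C

Net heat exchanged in the isolated system is zero:
latent heat to melt: 162·334 = 54108; meltwater 0→T: 162·4.18·T = 677.16 T; water: 3068.1(T − 85.9)
3745.3 T = 263552 − 54108 = 209444
T ≈ 55.92 °C. Since T > 0 °C, the all-ice-melts assumption holds.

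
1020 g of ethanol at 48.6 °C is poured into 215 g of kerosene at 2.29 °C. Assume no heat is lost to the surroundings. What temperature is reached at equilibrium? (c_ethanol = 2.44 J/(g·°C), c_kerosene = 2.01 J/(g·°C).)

|Q_ethanol| = |Q_kerosene|:
1020×2.44×(48.6 − T) = 215×2.01×(T − 2.29)
2488.8(48.6 − T) = 432.15(T − 2.29)
2920.9 T = 121945  ⇒  T ≈ 41.75 °C

T_f ≈ 41.7 °C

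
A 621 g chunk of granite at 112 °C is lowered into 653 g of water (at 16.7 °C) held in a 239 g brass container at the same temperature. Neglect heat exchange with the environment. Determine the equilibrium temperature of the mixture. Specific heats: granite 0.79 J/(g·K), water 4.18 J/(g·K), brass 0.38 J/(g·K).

T_f ≈ 30.8 °C

Conservation of energy gives ΣQ = 0:
621*0.79*(T − 112) + 653*4.18*(T − 16.7) + 239*0.38*(T − 16.7) = 0
3310.9 T = 102046
T ≈ 30.82 °C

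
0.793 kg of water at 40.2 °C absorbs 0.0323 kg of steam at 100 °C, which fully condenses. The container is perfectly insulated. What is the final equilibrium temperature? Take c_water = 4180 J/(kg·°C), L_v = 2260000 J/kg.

Sum of m c ΔT and latent-heat terms is zero:
condense steam: −0.0323×2260000 = −72998
  condensate cools 100→T: 0.0323×4180×(T − 100) = 135.01(T − 100)
  water warms: 0.793×4180×(T − 40.2) = 3314.7(T − 40.2)
3449.8 T = 72998 + 13501 + 133253 = 219752
T ≈ 63.70 °C (< 100 °C, so full condensation is consistent).

T_f ≈ 63.7 °C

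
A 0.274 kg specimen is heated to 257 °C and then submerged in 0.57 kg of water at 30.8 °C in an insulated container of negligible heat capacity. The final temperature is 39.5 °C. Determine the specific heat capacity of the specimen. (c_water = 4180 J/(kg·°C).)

Net heat exchanged in the isolated system is zero:
0.274×c×(39.5 − 257) + 0.57×4180×(39.5 − 30.8) = 0
-59.6 c = -20729
c = -20729/-59.6 ≈ 347.8 J/(kg·°C)

c ≈ 348 J/(kg·°C)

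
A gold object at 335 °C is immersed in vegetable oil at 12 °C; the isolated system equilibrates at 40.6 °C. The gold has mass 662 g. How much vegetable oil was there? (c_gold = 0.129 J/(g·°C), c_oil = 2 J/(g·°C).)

m ≈ 440 g

|Q_gold| = |Q_oil|:
662×0.129×(335 − 40.6) = m×2×(40.6 − 12)
57.2 m = 25141  ⇒  m ≈ 439.5 g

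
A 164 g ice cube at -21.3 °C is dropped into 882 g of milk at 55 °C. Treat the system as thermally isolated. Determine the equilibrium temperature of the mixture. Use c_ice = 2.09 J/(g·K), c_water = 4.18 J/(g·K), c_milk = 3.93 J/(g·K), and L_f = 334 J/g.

Sum of m c ΔT and latent-heat terms is zero:
ice -21.3→0 °C: 164×2.09×21.3 = 7300.8; melt ice: 164×334 = 54776; meltwater 0→T: 164×4.18×T = 685.52 T; milk: 3466.3(T − 55)
4151.8 T = 190644 − 62077 = 128568
T ≈ 30.97 °C (positive, so assuming full melt was valid).

T_f ≈ 31.0 °C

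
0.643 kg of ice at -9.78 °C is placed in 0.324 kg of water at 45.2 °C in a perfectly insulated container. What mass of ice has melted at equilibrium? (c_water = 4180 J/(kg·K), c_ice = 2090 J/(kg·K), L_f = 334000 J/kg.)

m_melted ≈ 0.144 kg

Water can give up m c ΔT = 0.324·4180·45.2 = 61215 J before reaching 0 °C.
Warming the ice to 0 °C takes 0.643·2090·9.78 = 13143 J, leaving 48072 J for melting.
Melting all 0.643 kg of ice would need 0.643·334000 = 214762 J.
48072 J < 214762 J, so only part of the ice melts and the system sits at 0 °C.
Mass melted = 48072/334000 ≈ 0.1439 kg.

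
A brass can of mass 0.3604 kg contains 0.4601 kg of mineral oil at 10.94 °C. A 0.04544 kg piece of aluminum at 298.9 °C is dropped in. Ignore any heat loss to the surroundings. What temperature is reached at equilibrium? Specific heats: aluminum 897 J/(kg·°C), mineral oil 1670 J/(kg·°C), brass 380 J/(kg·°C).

T_f ≈ 23.3 °C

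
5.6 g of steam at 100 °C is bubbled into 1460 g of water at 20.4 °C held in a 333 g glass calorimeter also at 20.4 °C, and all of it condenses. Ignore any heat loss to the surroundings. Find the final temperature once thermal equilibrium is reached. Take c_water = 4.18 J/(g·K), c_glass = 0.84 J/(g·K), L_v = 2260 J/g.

Let T be the final temperature. ΣQ_i = 0:
condense steam: −5.6×2260 = −12656; condensate cools 100→T: 5.6×4.18×(T − 100) = 23.41(T − 100); water warms: 1460×4.18×(T − 20.4) = 6102.8(T − 20.4); glass cup: 333×0.84×(T − 20.4) = 279.72(T − 20.4)
6405.9 T = 12656 + 2340.8 + 130203 = 145200
T ≈ 22.67 °C, under the boiling point, so the assumption holds.

T_f ≈ 22.7 °C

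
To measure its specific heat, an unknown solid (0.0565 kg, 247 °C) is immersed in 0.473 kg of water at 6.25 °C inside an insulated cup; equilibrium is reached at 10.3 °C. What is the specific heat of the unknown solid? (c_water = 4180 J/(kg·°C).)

Conservation of energy gives ΣQ = 0:
0.0565×c×(10.3 − 247) + 0.473×4180×(10.3 − 6.25) = 0
-13.37 c = -8007.4
c = -8007.4/-13.37 ≈ 598.8 J/(kg·°C)

c ≈ 599 J/(kg·°C)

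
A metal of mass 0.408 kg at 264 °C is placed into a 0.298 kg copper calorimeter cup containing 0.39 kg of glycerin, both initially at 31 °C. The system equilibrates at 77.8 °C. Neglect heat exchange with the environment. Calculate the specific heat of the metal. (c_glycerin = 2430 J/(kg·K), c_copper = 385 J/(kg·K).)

c ≈ 654 J/(kg·K)

Net heat exchanged in the isolated system is zero:
0.408×c×(77.8 − 264) + 0.39×2430×(77.8 − 31) + 0.298×385×(77.8 − 31) = 0
-75.97 c = -49722
c = -49722/-75.97 ≈ 654.5 J/(kg·K)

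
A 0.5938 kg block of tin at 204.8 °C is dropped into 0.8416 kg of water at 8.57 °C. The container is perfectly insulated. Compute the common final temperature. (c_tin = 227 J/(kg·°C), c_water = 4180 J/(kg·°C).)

T_f ≈ 15.8 °C

Energy conservation, ΣQ = 0:
0.5938·227·(T − 204.8) + 0.8416·4180·(T − 8.57) = 0
134.79(T − 204.8) + 3517.9(T − 8.57) = 0
3652.7 T = 57754
T ≈ 15.81 °C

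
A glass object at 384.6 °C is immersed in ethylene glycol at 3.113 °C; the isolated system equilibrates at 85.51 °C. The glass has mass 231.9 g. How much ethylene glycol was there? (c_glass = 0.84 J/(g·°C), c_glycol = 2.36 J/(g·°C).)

Setting the total heat transfer to zero:
231.9·0.84·(85.51 − 384.6) + m·2.36·(85.51 − 3.113) = 0
194.46 m = 58262
m = 58262/194.46 ≈ 299.6 g

m ≈ 300 g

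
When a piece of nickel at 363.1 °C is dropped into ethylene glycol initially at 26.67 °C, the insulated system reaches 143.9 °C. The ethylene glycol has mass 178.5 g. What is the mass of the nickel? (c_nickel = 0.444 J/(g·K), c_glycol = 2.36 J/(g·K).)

Net heat exchanged in the isolated system is zero:
m×0.444×(143.9 − 363.1) + 178.5×2.36×(143.9 − 26.67) = 0
-97.32 m = -49384
m = -49384/-97.32 ≈ 507.4 g

m ≈ 507 g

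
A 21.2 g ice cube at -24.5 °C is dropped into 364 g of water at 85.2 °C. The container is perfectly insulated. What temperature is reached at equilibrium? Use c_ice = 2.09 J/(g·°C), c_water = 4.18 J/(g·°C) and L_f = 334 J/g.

T_f ≈ 75.4 °C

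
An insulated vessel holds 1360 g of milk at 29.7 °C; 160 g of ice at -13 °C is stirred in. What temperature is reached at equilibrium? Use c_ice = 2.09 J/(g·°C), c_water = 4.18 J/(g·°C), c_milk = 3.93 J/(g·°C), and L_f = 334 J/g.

Setting the total heat transfer to zero:
warm ice to 0 °C: 160·2.09·(0 − (-13)) = 4347.2; latent heat to melt: 160·334 = 53440; warm the meltwater: 668.8 T; milk: 5344.8(T − 29.7)
6013.6 T = 158741 − 57787 = 100953
T ≈ 16.79 °C — above 0 °C, consistent with complete melting.

T_f ≈ 16.8 °C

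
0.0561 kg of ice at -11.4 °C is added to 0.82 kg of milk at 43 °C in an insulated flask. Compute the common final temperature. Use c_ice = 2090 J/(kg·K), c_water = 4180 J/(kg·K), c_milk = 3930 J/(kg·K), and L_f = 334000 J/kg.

T_f ≈ 34.3 °C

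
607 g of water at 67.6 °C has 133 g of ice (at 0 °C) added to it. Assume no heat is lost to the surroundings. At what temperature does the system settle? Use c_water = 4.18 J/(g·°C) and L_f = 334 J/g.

T_f ≈ 41.1 °C

Energy conservation, ΣQ = 0:
melt ice: 133·334 = 44422
  warm the meltwater: 555.94 T
  water: 2537.3(T − 67.6)
3093.2 T = 171519 − 44422 = 127097
T ≈ 41.09 °C (positive, so assuming full melt was valid).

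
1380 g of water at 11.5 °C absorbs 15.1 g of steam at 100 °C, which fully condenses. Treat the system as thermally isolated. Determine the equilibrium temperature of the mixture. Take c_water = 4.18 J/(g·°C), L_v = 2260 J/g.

T_f ≈ 18.3 °C

Taking heat into each body as positive, Σ m c ΔT = 0:
condense steam: −15.1·2260 = −34126; condensed water 100 °C→T: 63.12(T − 100); original water: 5768.4(T − 11.5)
5831.5 T = 34126 + 6311.8 + 66337 = 106774
T ≈ 18.31 °C, under the boiling point, so the assumption holds.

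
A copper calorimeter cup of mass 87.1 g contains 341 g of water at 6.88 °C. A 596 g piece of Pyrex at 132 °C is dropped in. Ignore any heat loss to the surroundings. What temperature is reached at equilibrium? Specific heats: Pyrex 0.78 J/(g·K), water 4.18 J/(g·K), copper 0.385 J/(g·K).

Conservation of energy gives ΣQ = 0:
596·0.78·(T − 132) + 341·4.18·(T − 6.88) + 87.1·0.385·(T − 6.88) = 0
(464.88 + 1425.4 + 33.53) T = 464.88·132 + 1425.4·6.88 + 33.53·6.88
T ≈ 37.11 °C

T_f ≈ 37.1 °C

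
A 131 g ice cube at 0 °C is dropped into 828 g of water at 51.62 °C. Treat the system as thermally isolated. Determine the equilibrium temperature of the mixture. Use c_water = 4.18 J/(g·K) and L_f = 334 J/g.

T_f ≈ 33.7 °C

Conservation of energy gives ΣQ = 0:
fusion: m_ice L_f = 131×334 = 43754; meltwater 0→T: 131×4.18×T = 547.58 T; water: 3461(T − 51.62)
4008.6 T = 178659 − 43754 = 134905
T ≈ 33.65 °C. Since T > 0 °C, the all-ice-melts assumption holds.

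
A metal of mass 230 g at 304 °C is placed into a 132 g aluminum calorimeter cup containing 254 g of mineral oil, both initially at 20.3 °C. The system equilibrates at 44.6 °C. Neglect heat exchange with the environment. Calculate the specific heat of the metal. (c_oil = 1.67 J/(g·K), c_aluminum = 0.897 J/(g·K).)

Let T be the final temperature. ΣQ_i = 0:
230·c·(44.6 − 304) + 254·1.67·(44.6 − 20.3) + 132·0.897·(44.6 − 20.3) = 0
-59662 c = -13185
c = -13185/-59662 ≈ 0.221 J/(g·K)

c ≈ 0.221 J/(g·K)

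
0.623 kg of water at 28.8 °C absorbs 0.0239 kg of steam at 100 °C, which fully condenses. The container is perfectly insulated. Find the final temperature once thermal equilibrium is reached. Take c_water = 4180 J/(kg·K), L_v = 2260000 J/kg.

Energy conservation, ΣQ = 0:
steam→water at 100 °C releases m L_v = 0.0239×2260000 = 54014; condensate cools 100→T: 0.0239×4180×(T − 100) = 99.9(T − 100); water warms: 0.623×4180×(T − 28.8) = 2604.1(T − 28.8)
2704 T = 54014 + 9990.2 + 74999 = 139003
T ≈ 51.41 °C, under the boiling point, so the assumption holds.

T_f ≈ 51.4 °C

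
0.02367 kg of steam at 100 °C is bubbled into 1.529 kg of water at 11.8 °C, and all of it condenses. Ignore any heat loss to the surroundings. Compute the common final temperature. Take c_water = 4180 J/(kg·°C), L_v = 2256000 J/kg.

Net heat exchanged in the isolated system is zero:
steam→water at 100 °C releases m L_v = 0.02367·2256000 = 53400; condensate cools 100→T: 0.02367·4180·(T − 100) = 98.94(T − 100); water warms: 1.529·4180·(T − 11.8) = 6391.2(T − 11.8)
6490.2 T = 53400 + 9894.1 + 75416 = 138710
T ≈ 21.37 °C (< 100 °C, so full condensation is consistent).

T_f ≈ 21.4 °C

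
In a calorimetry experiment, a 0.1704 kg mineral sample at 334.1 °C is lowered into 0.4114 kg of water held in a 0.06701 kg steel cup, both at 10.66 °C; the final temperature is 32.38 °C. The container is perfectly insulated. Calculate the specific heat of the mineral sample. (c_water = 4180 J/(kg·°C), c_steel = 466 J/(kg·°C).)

Let T be the final temperature. ΣQ_i = 0:
0.1704·c·(32.38 − 334.1) + 0.4114·4180·(32.38 − 10.66) + 0.06701·466·(32.38 − 10.66) = 0
-51.41 c = -38029
c = -38029/-51.41 ≈ 739.7 J/(kg·°C)

c ≈ 740 J/(kg·°C)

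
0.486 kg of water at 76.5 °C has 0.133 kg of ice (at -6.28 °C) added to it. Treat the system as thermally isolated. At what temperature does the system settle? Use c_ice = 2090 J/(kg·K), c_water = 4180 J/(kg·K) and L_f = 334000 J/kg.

Heat gained plus heat lost sum to zero:
warm ice to 0 °C: 0.133·2090·(0 − (-6.28)) = 1745.7
  fusion: m_ice L_f = 0.133·334000 = 44422
  warm the meltwater: 555.94 T
  water cools: 0.486·4180·(T − 76.5) = 2031.5(T − 76.5)
2587.4 T = 155408 − 46168 = 109241
T ≈ 42.22 °C. Since T > 0 °C, the all-ice-melts assumption holds.

T_f ≈ 42.2 °C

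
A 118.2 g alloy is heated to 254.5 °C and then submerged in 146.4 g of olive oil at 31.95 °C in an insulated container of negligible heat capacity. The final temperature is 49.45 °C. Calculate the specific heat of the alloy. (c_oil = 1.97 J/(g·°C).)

c ≈ 0.208 J/(g·°C)

m_s c (T_s − T_f) = m_oil c_oil (T_f − T_0):
118.2×c×(254.5 − 49.45) = 146.4×1.97×(49.45 − 31.95)
24237 c = 5047.1  ⇒  c ≈ 0.2082 J/(g·°C)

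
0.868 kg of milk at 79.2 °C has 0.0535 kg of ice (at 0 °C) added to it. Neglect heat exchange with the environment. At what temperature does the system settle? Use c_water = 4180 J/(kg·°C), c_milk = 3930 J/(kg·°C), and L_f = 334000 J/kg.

T_f ≈ 69.4 °C

Setting the total heat transfer to zero:
latent heat to melt: 0.0535×334000 = 17869
  meltwater 0→T: 0.0535×4180×T = 223.63 T
  milk: 3411.2(T − 79.2)
3634.9 T = 270170 − 17869 = 252301
T ≈ 69.41 °C. Since T > 0 °C, the all-ice-melts assumption holds.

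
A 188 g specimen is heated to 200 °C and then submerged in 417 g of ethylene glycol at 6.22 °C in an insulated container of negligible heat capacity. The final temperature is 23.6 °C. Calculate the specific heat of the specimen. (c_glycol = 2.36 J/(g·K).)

c ≈ 0.516 J/(g·K)

m_s c (T_s − T_f) = m_glycol c_glycol (T_f − T_0):
188·c·(200 − 23.6) = 417·2.36·(23.6 − 6.22)
33163 c = 17104  ⇒  c ≈ 0.5158 J/(g·K)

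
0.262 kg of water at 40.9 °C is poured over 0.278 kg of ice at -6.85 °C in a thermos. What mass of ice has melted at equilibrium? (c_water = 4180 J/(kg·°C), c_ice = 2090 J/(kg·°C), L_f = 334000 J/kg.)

m_melted ≈ 0.122 kg

Cooling the water to 0 °C releases 0.262·4180·40.9 = 44792 J.
Warming the ice to 0 °C takes 0.278·2090·6.85 = 3980 J, leaving 40812 J for melting.
Melting all 0.278 kg of ice would need 0.278·334000 = 92852 J.
That's not enough to melt it all — equilibrium is at 0 °C with ice remaining.
Mass melted = 40812/334000 ≈ 0.1222 kg.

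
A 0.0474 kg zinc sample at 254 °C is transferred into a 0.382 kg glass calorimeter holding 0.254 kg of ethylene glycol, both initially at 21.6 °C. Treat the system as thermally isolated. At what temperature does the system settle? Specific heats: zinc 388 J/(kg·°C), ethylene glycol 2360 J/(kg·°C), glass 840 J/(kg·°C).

With ΣQ=0 the equilibrium temperature is the m·c-weighted mean:
T_f = (18.39×254 + 599.44×21.6 + 320.88×21.6) / (18.39 + 599.44 + 320.88)
    = 24550 / 938.71 ≈ 26.15 °C

T_f ≈ 26.2 °C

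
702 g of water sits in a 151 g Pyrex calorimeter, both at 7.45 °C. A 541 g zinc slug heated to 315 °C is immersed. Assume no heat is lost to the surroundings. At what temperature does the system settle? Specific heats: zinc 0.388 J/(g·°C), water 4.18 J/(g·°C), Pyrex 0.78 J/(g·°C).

T_f ≈ 27.2 °C

T_f is the heat-capacity-weighted average of the initial temperatures:
T_f = (209.91*315 + 2934.4*7.45 + 117.78*7.45) / (209.91 + 2934.4 + 117.78)
    = 88859 / 3262 ≈ 27.24 °C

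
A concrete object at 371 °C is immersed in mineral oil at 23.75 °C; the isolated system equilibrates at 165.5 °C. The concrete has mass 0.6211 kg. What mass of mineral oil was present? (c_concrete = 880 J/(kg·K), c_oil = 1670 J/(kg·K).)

m ≈ 0.474 kg

|Q_concrete| = |Q_oil|:
0.6211·880·(371 − 165.5) = m·1670·(165.5 − 23.75)
236722 m = 112320  ⇒  m ≈ 0.4745 kg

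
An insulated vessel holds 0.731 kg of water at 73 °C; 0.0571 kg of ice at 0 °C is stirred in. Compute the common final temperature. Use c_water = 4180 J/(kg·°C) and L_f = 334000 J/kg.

Let T be the final temperature. ΣQ_i = 0:
fusion: m_ice L_f = 0.0571×334000 = 19071
  warm the meltwater: 238.68 T
  water cools: 0.731×4180×(T − 73) = 3055.6(T − 73)
3294.3 T = 223057 − 19071 = 203986
T ≈ 61.92 °C (positive, so assuming full melt was valid).

T_f ≈ 61.9 °C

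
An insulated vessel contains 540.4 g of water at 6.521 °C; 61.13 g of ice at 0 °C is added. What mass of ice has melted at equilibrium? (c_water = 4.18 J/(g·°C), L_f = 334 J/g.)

m_melted ≈ 44.1 g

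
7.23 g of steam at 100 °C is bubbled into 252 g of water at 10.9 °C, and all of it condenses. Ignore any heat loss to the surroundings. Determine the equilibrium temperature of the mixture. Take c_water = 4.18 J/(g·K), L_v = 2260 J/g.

T_f ≈ 28.5 °C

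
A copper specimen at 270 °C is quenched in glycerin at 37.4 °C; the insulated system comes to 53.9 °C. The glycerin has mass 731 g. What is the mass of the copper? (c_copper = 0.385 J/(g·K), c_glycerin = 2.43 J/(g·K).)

Taking heat into each body as positive, Σ m c ΔT = 0:
m·0.385·(53.9 − 270) + 731·2.43·(53.9 − 37.4) = 0
-83.2 m = -29309
m = -29309/-83.2 ≈ 352.3 g

m ≈ 352 g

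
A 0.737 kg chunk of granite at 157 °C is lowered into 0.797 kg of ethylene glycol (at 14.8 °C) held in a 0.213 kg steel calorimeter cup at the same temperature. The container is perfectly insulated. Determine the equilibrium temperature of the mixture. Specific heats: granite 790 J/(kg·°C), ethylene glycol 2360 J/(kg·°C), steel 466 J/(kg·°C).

Let T be the final temperature. ΣQ_i = 0:
0.737×790×(T − 157) + 0.797×2360×(T − 14.8) + 0.213×466×(T − 14.8) = 0
(582.23 + 1880.9 + 99.26) T = 582.23×157 + 1880.9×14.8 + 99.26×14.8
T ≈ 47.11 °C

T_f ≈ 47.1 °C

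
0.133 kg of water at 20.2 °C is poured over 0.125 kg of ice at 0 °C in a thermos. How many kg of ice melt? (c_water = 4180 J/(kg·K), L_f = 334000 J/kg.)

Water can give up m c ΔT = 0.133×4180×20.2 = 11230 J before reaching 0 °C.
Fully melting the ice requires m_ice L_f = 0.125×334000 = 41750 J.
Since 11230 < 41750 J, not all the ice melts; equilibrium is at 0 °C.
Mass melted = 11230/334000 ≈ 0.03362 kg.

m_melted ≈ 0.0336 kg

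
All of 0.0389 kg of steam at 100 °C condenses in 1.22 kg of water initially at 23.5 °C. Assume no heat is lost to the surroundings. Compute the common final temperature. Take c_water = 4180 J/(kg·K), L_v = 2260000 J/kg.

Let T be the final temperature. ΣQ_i = 0:
latent heat released on condensation: 0.0389×2260000 = 87914; condensed water 100 °C→T: 162.6(T − 100); original water: 5099.6(T − 23.5)
5262.2 T = 87914 + 16260 + 119841 = 224015
T ≈ 42.57 °C (< 100 °C, so full condensation is consistent).

T_f ≈ 42.6 °C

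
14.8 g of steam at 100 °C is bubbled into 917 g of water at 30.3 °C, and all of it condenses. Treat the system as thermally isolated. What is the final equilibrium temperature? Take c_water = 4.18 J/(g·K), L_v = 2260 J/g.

Sum of m c ΔT and latent-heat terms is zero:
condense steam: −14.8×2260 = −33448
  condensate cools 100→T: 14.8×4.18×(T − 100) = 61.86(T − 100)
  water warms: 917×4.18×(T − 30.3) = 3833.1(T − 30.3)
3894.9 T = 33448 + 6186.4 + 116142 = 155776
T ≈ 39.99 °C (< 100 °C, so full condensation is consistent).

T_f ≈ 40.0 °C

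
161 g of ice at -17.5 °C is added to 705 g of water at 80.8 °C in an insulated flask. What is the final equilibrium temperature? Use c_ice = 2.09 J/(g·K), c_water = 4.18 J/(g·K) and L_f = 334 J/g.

T_f ≈ 49.3 °C

Let T be the final temperature. ΣQ_i = 0:
warm ice to 0 °C: 161·2.09·(0 − (-17.5)) = 5888.6; latent heat to melt: 161·334 = 53774; meltwater 0→T: 161·4.18·T = 672.98 T; water: 2946.9(T − 80.8)
3619.9 T = 238110 − 59663 = 178447
T ≈ 49.30 °C (positive, so assuming full melt was valid).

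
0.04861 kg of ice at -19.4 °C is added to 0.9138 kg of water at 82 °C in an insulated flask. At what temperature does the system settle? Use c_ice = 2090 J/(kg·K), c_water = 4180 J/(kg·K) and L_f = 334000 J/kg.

T_f ≈ 73.3 °C

Let T be the final temperature. ΣQ_i = 0:
ice -19.4→0 °C: 0.04861×2090×19.4 = 1970.9; melt ice: 0.04861×334000 = 16236; warm the meltwater: 203.19 T; water cools: 0.9138×4180×(T − 82) = 3819.7(T − 82)
4022.9 T = 313214 − 18207 = 295007
T ≈ 73.33 °C (positive, so assuming full melt was valid).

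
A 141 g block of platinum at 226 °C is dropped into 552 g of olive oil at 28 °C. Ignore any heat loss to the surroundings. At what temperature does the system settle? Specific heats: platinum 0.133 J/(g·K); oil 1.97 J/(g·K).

T_f is the heat-capacity-weighted average of the initial temperatures:
T_f = (18.75·226 + 1087.4·28) / (18.75 + 1087.4)
    = 34686 / 1106.2 ≈ 31.36 °C

T_f ≈ 31.4 °C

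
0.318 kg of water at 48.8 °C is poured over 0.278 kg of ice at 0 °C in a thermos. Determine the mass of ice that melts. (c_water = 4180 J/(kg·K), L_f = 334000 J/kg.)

Heat available from the water dropping to 0 °C: 0.318·4180·48.8 = 64867 J.
To melt every bit of ice: 0.278·334000 = 92852 J.
Since 64867 < 92852 J, not all the ice melts; equilibrium is at 0 °C.
m_melt = 64867 / L_f = 0.1942 kg.

m_melted ≈ 0.194 kg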